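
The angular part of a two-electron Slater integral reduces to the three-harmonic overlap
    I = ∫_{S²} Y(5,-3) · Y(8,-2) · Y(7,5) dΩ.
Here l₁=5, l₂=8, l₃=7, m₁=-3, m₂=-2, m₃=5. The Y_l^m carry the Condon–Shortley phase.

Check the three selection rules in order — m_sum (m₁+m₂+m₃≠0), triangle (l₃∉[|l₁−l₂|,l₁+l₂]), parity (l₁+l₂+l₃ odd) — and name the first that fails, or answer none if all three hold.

Σmᵢ = 0  ✓
l₃∈[|l₁−l₂|,l₁+l₂]=[3,13], have l₃=7  ✓
Σlᵢ = 20 ⇒ even  ✓

none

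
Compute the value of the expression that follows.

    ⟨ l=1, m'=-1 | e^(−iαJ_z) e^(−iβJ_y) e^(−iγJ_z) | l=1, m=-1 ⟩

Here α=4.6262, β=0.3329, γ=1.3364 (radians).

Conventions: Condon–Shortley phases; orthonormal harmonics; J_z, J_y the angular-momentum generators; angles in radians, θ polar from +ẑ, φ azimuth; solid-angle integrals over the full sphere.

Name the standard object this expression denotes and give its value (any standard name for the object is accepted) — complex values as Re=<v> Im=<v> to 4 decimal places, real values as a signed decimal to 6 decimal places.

Wigner D-matrix element, Re=0.9230 Im=-0.3065

This is a Wigner D-matrix element — the rotation-matrix element ⟨l m'| R(α,β,γ) |l m⟩ in the angular-momentum basis.
D^1_{-1,-1}(4.6262,0.3329,1.3364) = e^{-i·-1·4.6262}·d^1_{-1,-1}(0.3329)·e^{-i·-1·1.3364}. Compute d first:
c=cos(0.332900/2)=0.986179, s=sin(0.332900/2)=0.165682; N=√[1·2·1·2]=2.000000
The bounds max(0,m−m')=0 and min(l+m,l−m')=0 give 1 term
  k=0: (−1)^0·2.0000/(2)·0.9862^2·0.1657^0 = +0.972549
d^1_{-1,-1}(0.3329) = +0.972549
Attach z-rotation phases: D = e^{-i(-1)(4.6262)}·(+0.972549)·e^{-i(-1)(1.3364)} = +0.922999-0.306472i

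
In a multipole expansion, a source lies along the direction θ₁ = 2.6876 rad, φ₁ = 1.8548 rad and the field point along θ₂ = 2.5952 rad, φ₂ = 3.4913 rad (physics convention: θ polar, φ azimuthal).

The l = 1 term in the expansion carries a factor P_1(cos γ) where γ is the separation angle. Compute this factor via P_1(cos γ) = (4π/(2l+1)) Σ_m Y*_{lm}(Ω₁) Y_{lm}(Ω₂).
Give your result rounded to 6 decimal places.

Addition theorem: P_1(cos γ) = (4π/3) Σ_m Y*_{lm}(Ω₁) Y_{lm}(Ω₂), m = −1…1:
  [-1]  conj(Y_{1,-1})(Ω₁) = -0.04246 + 0.14545j ; Y_{1,-1}(Ω₂) = -0.16866 + 0.06151j ; Δ = -0.00179 - 0.02714j
  [+0]  conj(Y_{1,0})(Ω₁) = -0.43911 + 0.00000j ; Y_{1,0}(Ω₂) = -0.41746 + 0.00000j ; Δ = 0.18331 + 0.00000j
  [+1]  conj(Y_{1,1})(Ω₁) = 0.04246 + 0.14545j ; Y_{1,1}(Ω₂) = 0.16866 + 0.06151j ; Δ = -0.00179 + 0.02714j
Accumulated sum 0.17974 + 0.00000j; after 4π/(2l+1) scaling, 0.75289 + 0.00000j ⇒ P_1 = 0.752894

0.752894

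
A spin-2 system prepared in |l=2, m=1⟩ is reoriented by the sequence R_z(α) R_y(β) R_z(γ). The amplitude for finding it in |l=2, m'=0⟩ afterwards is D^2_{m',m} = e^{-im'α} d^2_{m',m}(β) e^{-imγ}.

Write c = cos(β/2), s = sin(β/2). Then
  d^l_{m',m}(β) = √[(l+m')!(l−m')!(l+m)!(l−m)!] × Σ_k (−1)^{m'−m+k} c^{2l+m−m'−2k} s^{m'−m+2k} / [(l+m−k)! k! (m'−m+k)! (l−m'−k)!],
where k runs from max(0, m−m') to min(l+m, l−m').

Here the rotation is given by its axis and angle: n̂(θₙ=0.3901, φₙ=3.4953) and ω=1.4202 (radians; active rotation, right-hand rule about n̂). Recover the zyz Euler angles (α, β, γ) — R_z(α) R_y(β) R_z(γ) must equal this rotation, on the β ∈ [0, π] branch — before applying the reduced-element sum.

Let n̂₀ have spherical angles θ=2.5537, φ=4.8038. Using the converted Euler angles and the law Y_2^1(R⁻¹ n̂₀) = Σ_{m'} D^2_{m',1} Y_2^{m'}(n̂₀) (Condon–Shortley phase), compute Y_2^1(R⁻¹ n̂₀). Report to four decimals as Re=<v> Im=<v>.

Re=-0.2669 Im=0.1677

Axis–angle → zyz. n̂ = (sinθₙcosφₙ, sinθₙsinφₙ, cosθₙ) = (-0.356740, -0.131721, +0.924871), ω = 1.4202.
R = I cosω + sinω [n̂]ₓ + (1−cosω) n̂n̂ᵀ gives
  R = [+0.258198, -0.874463, -0.410668; +0.954343, +0.164775, +0.249154; -0.150208, -0.456250, +0.877082]
β = atan2(√(R₁₃²+R₂₃²), R₃₃) = 0.501042; α = atan2(R₂₃, R₁₃) mod 2π = 2.596258; γ = atan2(R₃₂, −R₃₁) mod 2π = 5.030436
Need the full column D^2_{m',1} for m'=−2..2 at α=2.5963, β=0.5010, γ=5.0304.
cos(β/2)=0.968783, sin(β/2)=0.247909
d^2_{-2,1}: single k=3 term ⇒ +0.029521;  D = +0.029134+0.004764i
d^2_{-1,1}: k∈[2..3] ⇒ +0.173045 -0.003777 = +0.169268;  D = -0.128651-0.110002i
d^2_{0,1}: k∈[1..2] ⇒ +0.552138 -0.036156 = +0.515982;  D = +0.161354+0.490105i
d^2_{1,1}: k∈[0..1] ⇒ +0.880860 -0.173045 = +0.707815;  D = +0.159496-0.689611i
d^2_{2,1}: single k=0 term ⇒ -0.450819;  D = +0.314678-0.322824i
Y_2^{m'}(θ=2.5537,φ=4.8038) and Σ D·Y over m':
  (+0.0291+0.0048i)·(-0.1168+0.0216i)  (-0.1287-0.1100i)·(-0.0325-0.3550i)  (+0.1614+0.4901i)·(+0.3397+0.0000i)  (+0.1595-0.6896i)·(+0.0325-0.3550i)  (+0.3147-0.3228i)·(-0.1168-0.0216i)
Y_2^1(R⁻¹ n̂) = -0.266942+0.167690i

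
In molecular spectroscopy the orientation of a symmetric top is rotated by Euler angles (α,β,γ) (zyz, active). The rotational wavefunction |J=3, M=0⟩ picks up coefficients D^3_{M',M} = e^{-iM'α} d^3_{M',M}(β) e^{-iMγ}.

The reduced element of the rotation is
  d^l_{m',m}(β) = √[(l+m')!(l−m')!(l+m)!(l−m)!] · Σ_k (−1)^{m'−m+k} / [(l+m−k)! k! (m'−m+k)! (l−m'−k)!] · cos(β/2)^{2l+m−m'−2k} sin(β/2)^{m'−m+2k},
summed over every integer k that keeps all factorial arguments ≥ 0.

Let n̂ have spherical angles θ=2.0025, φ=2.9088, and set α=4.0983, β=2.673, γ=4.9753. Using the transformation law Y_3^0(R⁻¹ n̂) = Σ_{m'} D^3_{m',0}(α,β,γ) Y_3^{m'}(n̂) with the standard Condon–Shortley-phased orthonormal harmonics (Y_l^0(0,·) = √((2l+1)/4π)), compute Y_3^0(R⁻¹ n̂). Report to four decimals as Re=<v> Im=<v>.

Need the full column D^3_{m',0} for m'=−3..3 at α=4.0983, β=2.6730, γ=4.9753.
cos(β/2)=0.232159, sin(β/2)=0.972678
d^3_{-3,0}: single k=3 term ⇒ +0.051496;  D = +0.049610-0.013809i
d^3_{-2,0}: k∈[2..3] ⇒ +0.015054 -0.264245 = -0.249191;  D = +0.083717-0.234708i
d^3_{-1,0}: k∈[1..3] ⇒ +0.002272 -0.119667 +0.700198 = +0.582803;  D = -0.335820-0.476325i
d^3_{0,0}: k∈[0..3] ⇒ +0.000157 -0.024735 +0.434199 -0.846865 = -0.437246;  D = -0.437246+0.000000i
d^3_{1,0}: k∈[0..2] ⇒ -0.002272 +0.119667 -0.700198 = -0.582803;  D = +0.335820-0.476325i
d^3_{2,0}: k∈[0..1] ⇒ +0.015054 -0.264245 = -0.249191;  D = +0.083717+0.234708i
d^3_{3,0}: single k=0 term ⇒ -0.051496;  D = -0.049610-0.013809i
Y_3^{m'}(θ=2.0025,φ=2.9088) and Σ D·Y over m':
  (+0.0496-0.0138i)·(-0.2394-0.2010i)  (+0.0837-0.2347i)·(-0.3152-0.1584i)  (-0.3358-0.4763i)·(+0.0356+0.0084i)  (-0.4372+0.0000i)·(+0.3317+0.0000i)  (+0.3358-0.4763i)·(-0.0356+0.0084i)  (+0.0837+0.2347i)·(-0.3152+0.1584i)  (-0.0496-0.0138i)·(+0.2394-0.2010i)
Y_3^0(R⁻¹ n̂) = -0.317345+0.000000i

Re=-0.3173 Im=0.0000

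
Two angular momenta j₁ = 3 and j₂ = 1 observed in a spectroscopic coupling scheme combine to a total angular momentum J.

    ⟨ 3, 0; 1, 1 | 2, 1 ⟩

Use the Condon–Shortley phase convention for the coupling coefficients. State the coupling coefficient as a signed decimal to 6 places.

+√(1/7) = +0.377964

j₁+j₂−J=2  J+j₁−j₂=4  J−j₁+j₂=0  j₁+j₂+J+1=7
(j₁±m₁, j₂±m₂, J±M) = (3,3,2,0,3,1)
P² = 144/7
sum k=2..2:
  [2] +1/12 = 1/12
S = 1/12
C² = P²·S² = 1/7 ; C = +0.377964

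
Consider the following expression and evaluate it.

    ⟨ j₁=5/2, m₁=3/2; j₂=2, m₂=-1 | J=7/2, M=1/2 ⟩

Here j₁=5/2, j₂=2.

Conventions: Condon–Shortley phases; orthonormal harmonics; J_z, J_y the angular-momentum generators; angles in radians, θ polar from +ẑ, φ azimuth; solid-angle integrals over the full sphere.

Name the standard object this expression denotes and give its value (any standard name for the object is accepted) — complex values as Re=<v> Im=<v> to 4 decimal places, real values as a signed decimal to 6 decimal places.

This is a Clebsch–Gordan (vector-coupling) coefficient.
√[8·1!4!3!/9! · 4!1!1!3!4!3!] = √(2304/35)
  +(−1)^0/∏(0,1,1,1,3,2)! = 1/12  (running 1/12)
  +(−1)^1/∏(1,0,0,0,4,3)! = -1/144  (running 11/144)
⟨..|..⟩ = √(2304/35)·(11/144) = +0.619780

Clebsch–Gordan coefficient, +√(121/315) ≈ +0.619780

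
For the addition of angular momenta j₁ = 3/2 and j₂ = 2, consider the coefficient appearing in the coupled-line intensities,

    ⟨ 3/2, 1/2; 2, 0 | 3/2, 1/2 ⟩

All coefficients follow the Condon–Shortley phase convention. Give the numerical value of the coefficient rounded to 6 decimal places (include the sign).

triangle: 2!×1!×2!/6! = 4/720
(j±m)!: 2!×1!×2!×2!×2!×1! = 16
prefactor² = (2J+1)×Δ×N² = 16/45
  k=0: +1/(0!×2!×1!×2!×0!×0!) = 1/4
  k=1: −1/(1!×1!×0!×1!×1!×1!) = -1
Σ = -3/4  ⇒  CG² = 16/45×(-3/4)² = 1/5
CG = −√(1/5) = -0.447214

−√(1/5) = -0.447214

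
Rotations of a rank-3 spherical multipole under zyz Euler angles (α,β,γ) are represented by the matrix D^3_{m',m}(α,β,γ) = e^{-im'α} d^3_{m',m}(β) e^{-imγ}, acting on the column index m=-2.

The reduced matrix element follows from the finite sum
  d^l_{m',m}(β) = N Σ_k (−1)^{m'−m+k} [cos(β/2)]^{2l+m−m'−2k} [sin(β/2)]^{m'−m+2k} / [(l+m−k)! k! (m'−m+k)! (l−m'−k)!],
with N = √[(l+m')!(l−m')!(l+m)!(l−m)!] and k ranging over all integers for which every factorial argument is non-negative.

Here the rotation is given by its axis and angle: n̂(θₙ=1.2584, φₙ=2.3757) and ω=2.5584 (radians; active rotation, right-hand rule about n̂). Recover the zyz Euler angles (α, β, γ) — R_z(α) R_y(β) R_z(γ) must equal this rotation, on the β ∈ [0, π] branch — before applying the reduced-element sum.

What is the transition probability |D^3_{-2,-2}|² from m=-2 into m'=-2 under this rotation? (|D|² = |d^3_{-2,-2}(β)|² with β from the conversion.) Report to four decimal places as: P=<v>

Axis–angle → zyz. n̂ = (sinθₙcosφₙ, sinθₙsinφₙ, cosθₙ) = (-0.685879, +0.659631, +0.307340), ω = 2.5584.
R = I cosω + sinω [n̂]ₓ + (1−cosω) n̂n̂ᵀ gives
  R = [+0.028393, -0.999321, -0.023500; -0.660822, -0.036404, +0.749660; -0.750006, -0.005756, -0.661406]
β = atan2(√(R₁₃²+R₂₃²), R₃₃) = 2.293488; α = atan2(R₂₃, R₁₃) mod 2π = 1.602133; γ = atan2(R₃₂, −R₃₁) mod 2π = 6.275511
D^3_{-2,-2}(1.6021,2.2935,6.2755) = e^{-i·-2·1.6021}·d^3_{-2,-2}(2.2935)·e^{-i·-2·6.2755}. Compute d first:
c=cos(2.293488/2)=0.411457, s=sin(2.293488/2)=0.911429; N=√[1·120·1·120]=120.000000
k: max(0,(-2)−(-2))=0 … min(3+(-2),3−(-2))=1
  k=0: (−1)^0·120.0000/(120)·0.4115^6·0.9114^0 = +0.004852
  k=1: (−1)^1·120.0000/(24)·0.4115^4·0.9114^2 = -0.119046
d^3_{-2,-2}(2.2935) = +0.004852 -0.119046 = -0.114193
|D^3_{-2,-2}|² = |d^3_{-2,-2}(β)|² = (-0.114193)² = 0.013040 (the z-rotation phases have unit modulus)

P=0.0130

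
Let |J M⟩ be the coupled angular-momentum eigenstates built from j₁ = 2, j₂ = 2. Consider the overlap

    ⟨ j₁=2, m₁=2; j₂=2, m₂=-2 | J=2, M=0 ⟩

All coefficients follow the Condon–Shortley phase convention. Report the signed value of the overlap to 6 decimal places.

triangle: 2!×2!×2!/7! = 8/5040
(j±m)!: 4!×0!×0!×4!×2!×2! = 2304
prefactor² = (2J+1)×Δ×N² = 128/7
  k=0: +1/(0!×2!×0!×0!×2!×2!) = 1/8
Σ = 1/8  ⇒  CG² = 128/7×(1/8)² = 2/7
CG = +√(2/7) = +0.534522

+0.534522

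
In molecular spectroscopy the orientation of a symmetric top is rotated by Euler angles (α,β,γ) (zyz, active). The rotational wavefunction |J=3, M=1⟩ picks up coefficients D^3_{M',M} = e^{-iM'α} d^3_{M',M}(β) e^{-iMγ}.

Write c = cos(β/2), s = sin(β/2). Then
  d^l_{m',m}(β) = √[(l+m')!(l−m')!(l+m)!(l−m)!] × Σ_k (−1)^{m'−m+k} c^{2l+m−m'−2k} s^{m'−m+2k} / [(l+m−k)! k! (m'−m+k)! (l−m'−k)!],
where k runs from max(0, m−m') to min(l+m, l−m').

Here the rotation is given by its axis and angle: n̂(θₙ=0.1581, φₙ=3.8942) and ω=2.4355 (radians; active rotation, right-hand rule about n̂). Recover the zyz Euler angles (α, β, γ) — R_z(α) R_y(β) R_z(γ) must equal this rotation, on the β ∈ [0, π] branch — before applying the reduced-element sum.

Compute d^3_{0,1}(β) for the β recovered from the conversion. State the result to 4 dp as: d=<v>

d=0.4521

Axis–angle → zyz. n̂ = (sinθₙcosφₙ, sinθₙsinφₙ, cosθₙ) = (-0.114918, -0.107619, +0.987528), ω = 2.4355.
R = I cosω + sinω [n̂]ₓ + (1−cosω) n̂n̂ᵀ gives
  R = [-0.737648, -0.618995, -0.269667; +0.662551, -0.740509, -0.112576; -0.130006, -0.261709, +0.956351]
β = atan2(√(R₁₃²+R₂₃²), R₃₃) = 0.296549; α = atan2(R₂₃, R₁₃) mod 2π = 3.537063; γ = atan2(R₃₂, −R₃₁) mod 2π = 5.173440
d^3_{0,1}(β=0.2965) via the finite sum:
Half-angle: c=0.989027, s=0.147732. N=√(6·6·24·2)=41.569219
The bounds max(0,m−m')=1 and min(l+m,l−m')=3 give 3 terms
  k=1: (−1)^0·41.5692/(12)·0.9890^5·0.1477^1 = +0.484291
  k=2: (−1)^1·41.5692/(4)·0.9890^3·0.1477^3 = -0.032416
  k=3: (−1)^2·41.5692/(12)·0.9890^1·0.1477^5 = +0.000241
d^3_{0,1}(0.2965) = +0.484291 -0.032416 +0.000241 = +0.452116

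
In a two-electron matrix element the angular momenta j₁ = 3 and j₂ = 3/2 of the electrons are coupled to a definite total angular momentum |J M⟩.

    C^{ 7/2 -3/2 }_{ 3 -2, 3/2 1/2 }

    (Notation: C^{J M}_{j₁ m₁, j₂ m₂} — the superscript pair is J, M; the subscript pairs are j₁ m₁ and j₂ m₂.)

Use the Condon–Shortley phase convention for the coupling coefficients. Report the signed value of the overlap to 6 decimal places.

√[8·1!5!2!/9! · 1!5!2!1!2!5!] = √(6400/21)
  +(−1)^0/∏(0,1,5,2,0,0)! = 1/240  (running 1/240)
  +(−1)^1/∏(1,0,4,1,1,1)! = -1/24  (running -3/80)
⟨..|..⟩ = √(6400/21)·(-3/80) = -0.654654

-0.654654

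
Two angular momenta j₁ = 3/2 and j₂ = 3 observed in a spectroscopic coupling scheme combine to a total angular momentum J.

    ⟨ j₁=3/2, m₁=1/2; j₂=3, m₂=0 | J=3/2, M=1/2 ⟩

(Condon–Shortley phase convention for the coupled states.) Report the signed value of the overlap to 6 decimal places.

√[4·3!0!3!/7! · 2!1!3!3!2!1!] = √(144/35)
  +(−1)^1/∏(1,2,0,2,0,1)! = -1/4  (running -1/4)
⟨..|..⟩ = √(144/35)·(-1/4) = -0.507093

-0.507093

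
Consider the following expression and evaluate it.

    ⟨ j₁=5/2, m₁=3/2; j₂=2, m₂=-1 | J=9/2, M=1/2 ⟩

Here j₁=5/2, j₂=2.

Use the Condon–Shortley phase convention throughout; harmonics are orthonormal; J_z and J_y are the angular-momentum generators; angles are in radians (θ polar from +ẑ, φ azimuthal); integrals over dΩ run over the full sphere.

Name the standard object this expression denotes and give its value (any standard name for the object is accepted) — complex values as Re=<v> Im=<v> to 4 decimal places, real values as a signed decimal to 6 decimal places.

This is a Clebsch–Gordan (vector-coupling) coefficient.
j₁+j₂−J=0  J+j₁−j₂=5  J−j₁+j₂=4  j₁+j₂+J+1=10
(j₁±m₁, j₂±m₂, J±M) = (4,1,1,3,5,4)
P² = 23040/7
sum k=0..0:
  [0] +1/144 = 1/144
S = 1/144
C² = P²·S² = 10/63 ; C = +0.398410

Clebsch–Gordan coefficient, +√(10/63) ≈ +0.398410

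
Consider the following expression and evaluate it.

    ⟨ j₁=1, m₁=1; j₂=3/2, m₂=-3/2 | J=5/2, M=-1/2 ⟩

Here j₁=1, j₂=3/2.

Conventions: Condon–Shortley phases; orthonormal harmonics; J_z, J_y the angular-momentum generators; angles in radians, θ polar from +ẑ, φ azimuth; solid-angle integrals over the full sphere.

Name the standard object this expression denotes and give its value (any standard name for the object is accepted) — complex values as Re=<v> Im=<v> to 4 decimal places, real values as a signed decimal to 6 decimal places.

This is a Clebsch–Gordan (vector-coupling) coefficient.
√[6·0!2!3!/6! · 2!0!0!3!2!3!] = √(72/5)
  +(−1)^0/∏(0,0,0,0,2,3)! = 1/12  (running 1/12)
⟨..|..⟩ = √(72/5)·(1/12) = +0.316228

Clebsch–Gordan coefficient, +√(1/10) ≈ +0.316228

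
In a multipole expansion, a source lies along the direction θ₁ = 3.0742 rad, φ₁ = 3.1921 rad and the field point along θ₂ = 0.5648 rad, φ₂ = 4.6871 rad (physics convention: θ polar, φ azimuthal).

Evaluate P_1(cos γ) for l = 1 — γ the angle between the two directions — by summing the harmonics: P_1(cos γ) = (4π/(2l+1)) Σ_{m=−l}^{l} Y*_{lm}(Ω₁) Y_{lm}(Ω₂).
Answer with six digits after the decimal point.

Term-by-term m-sum for l=1 (normalisation 4π/3 = 4.188790):
  [-1]  conj(Y_{1,-1})(Ω₁) = (-0.023236, -0.001175) ; Y_{1,-1}(Ω₂) = (-0.004676, 0.184866) ; Δ = (0.000326, -0.004290)
  [+0]  conj(Y_{1,0})(Ω₁) = (-0.487493, -0.000000) ; Y_{1,0}(Ω₂) = (0.412720, 0.000000) ; Δ = (-0.201198, -0.000000)
  [+1]  conj(Y_{1,1})(Ω₁) = (0.023236, -0.001175) ; Y_{1,1}(Ω₂) = (0.004676, 0.184866) ; Δ = (0.000326, 0.004290)
Accumulated sum (-0.200547, 0.000000); after 4π/(2l+1) scaling, (-0.840049, 0.000000) ⇒ P_1 = -0.840049

-0.840049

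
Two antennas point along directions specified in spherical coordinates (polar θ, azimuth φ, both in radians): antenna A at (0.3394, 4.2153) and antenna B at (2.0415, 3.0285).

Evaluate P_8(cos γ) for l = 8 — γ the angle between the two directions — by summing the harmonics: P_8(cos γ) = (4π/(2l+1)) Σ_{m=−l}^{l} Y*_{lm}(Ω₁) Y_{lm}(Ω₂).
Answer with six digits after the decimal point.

-0.258611

Addition theorem: P_8(cos γ) = (4π/17) Σ_m Y*_{lm}(Ω₁) Y_{lm}(Ω₂), m = −8…8:
  m=-8: Y*=-0.00005 + 0.00006j  Y=0.12679 + 0.16134j  product -0.00002 - 0.00000j
  m=-7: Y*=-0.00029 - 0.00083j  Y=0.29347 + 0.29716j  product 0.00016 - 0.00033j
  m=-6: Y*=0.00624 + 0.00100j  Y=0.30623 + 0.24690j  product 0.00166 + 0.00185j
  m=-5: Y*=-0.01978 + 0.02569j  Y=0.01490 + 0.00946j  product -0.00054 + 0.00020j
  m=-4: Y*=-0.04933 - 0.11120j  Y=-0.30676 - 0.14908j  product -0.00144 + 0.04146j
  m=-3: Y*=0.32464 + 0.02587j  Y=-0.18452 - 0.06512j  product -0.05822 - 0.02592j
  m=-2: Y*=-0.30818 + 0.47387j  Y=0.24525 + 0.05644j  product -0.10232 + 0.09882j
  m=-1: Y*=-0.21421 - 0.39485j  Y=0.24962 + 0.02835j  product -0.04228 - 0.10464j
  m=+0: Y*=-0.25747 + 0.00000j  Y=-0.21801 + 0.00000j  product 0.05613 + 0.00000j
  m=+1: Y*=0.21421 - 0.39485j  Y=-0.24962 + 0.02835j  product -0.04228 + 0.10464j
  m=+2: Y*=-0.30818 - 0.47387j  Y=0.24525 - 0.05644j  product -0.10232 - 0.09882j
  m=+3: Y*=-0.32464 + 0.02587j  Y=0.18452 - 0.06512j  product -0.05822 + 0.02592j
  m=+4: Y*=-0.04933 + 0.11120j  Y=-0.30676 + 0.14908j  product -0.00144 - 0.04146j
  m=+5: Y*=0.01978 + 0.02569j  Y=-0.01490 + 0.00946j  product -0.00054 - 0.00020j
  m=+6: Y*=0.00624 - 0.00100j  Y=0.30623 - 0.24690j  product 0.00166 - 0.00185j
  m=+7: Y*=0.00029 - 0.00083j  Y=-0.29347 + 0.29716j  product 0.00016 + 0.00033j
  m=+8: Y*=-0.00005 - 0.00006j  Y=0.12679 - 0.16134j  product -0.00002 + 0.00000j
Σ over m = -0.34985 + 0.00000j; ×(4π/17) → -0.25861 + 0.00000j. Real part: -0.258611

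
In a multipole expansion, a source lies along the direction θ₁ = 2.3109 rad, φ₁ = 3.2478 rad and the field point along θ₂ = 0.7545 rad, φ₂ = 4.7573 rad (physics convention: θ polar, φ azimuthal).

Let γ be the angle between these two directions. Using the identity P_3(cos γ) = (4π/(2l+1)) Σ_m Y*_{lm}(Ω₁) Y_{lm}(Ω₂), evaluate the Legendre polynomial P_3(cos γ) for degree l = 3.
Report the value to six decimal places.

Addition theorem: P_3(cos γ) = (4π/7) Σ_m Y*_{lm}(Ω₁) Y_{lm}(Ω₂), m = −3…3:
  m=-3: Y*=-0.15952 - 0.05262j  Y=-0.01801 - 0.13284j  product -0.00412 + 0.02214j
  m=-2: Y*=-0.36732 - 0.07922j  Y=-0.34792 + 0.03133j  product 0.13028 + 0.01605j
  m=-1: Y*=-0.30227 - 0.03222j  Y=0.01644 + 0.36584j  product 0.00682 - 0.11111j
  m=+0: Y*=0.18274 + 0.00000j  Y=-0.09397 + 0.00000j  product -0.01717 + 0.00000j
  m=+1: Y*=0.30227 - 0.03222j  Y=-0.01644 + 0.36584j  product 0.00682 + 0.11111j
  m=+2: Y*=-0.36732 + 0.07922j  Y=-0.34792 - 0.03133j  product 0.13028 - 0.01605j
  m=+3: Y*=0.15952 - 0.05262j  Y=0.01801 - 0.13284j  product -0.00412 - 0.02214j
Total Σ_m = 0.24879 + 0.00000j. Multiply by 1.795196: 0.44663 + 0.00000j. P_3(cos γ) = 0.446627

0.446627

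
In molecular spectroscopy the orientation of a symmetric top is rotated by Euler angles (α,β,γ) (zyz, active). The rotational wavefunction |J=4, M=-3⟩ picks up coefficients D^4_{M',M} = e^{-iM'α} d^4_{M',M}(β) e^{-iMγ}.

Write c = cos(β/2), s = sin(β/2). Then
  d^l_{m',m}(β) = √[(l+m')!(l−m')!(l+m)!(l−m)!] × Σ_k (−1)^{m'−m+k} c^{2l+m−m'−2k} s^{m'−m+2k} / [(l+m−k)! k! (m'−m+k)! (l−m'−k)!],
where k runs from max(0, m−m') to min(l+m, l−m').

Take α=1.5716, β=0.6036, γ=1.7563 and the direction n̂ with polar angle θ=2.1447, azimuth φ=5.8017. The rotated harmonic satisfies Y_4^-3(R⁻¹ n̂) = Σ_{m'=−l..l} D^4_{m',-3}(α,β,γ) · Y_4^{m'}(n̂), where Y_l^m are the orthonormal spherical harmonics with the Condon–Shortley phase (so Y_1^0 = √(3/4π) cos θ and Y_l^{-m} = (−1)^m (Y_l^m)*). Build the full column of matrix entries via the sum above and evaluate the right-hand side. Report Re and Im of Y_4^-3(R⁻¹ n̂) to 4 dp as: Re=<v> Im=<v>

Re=0.2830 Im=0.1965

Need the full column D^4_{m',-3} for m'=−4..4 at α=1.5716, β=0.6036, γ=1.7563.
cos(β/2)=0.954803, sin(β/2)=0.297239
d^4_{-4,-3}: single k=1 term ⇒ +0.608202;  D = +0.322927-0.515391i
d^4_{-3,-3}: k∈[0..1] ⇒ +0.690733 -0.468590 = +0.222143;  D = -0.188339-0.117796i
d^4_{-2,-3}: k∈[0..1] ⇒ -0.804575 +0.233923 = -0.570652;  D = +0.302212-0.484058i
d^4_{-1,-3}: k∈[0..1] ⇒ +0.531331 -0.085822 = +0.445509;  D = +0.378094+0.235634i
d^4_{0,-3}: k∈[0..1] ⇒ -0.246577 +0.023897 = -0.222680;  D = -0.117626+0.189078i
d^4_{1,-3}: k∈[0..1] ⇒ +0.085822 -0.004990 = +0.080832;  D = -0.068669-0.042642i
d^4_{2,-3}: k∈[0..1] ⇒ -0.022670 +0.000732 = -0.021938;  D = +0.011558-0.018646i
d^4_{3,-3}: k∈[0..1] ⇒ +0.004401 -0.000061 = +0.004340;  D = +0.003691+0.002284i
d^4_{4,-3}: single k=0 term ⇒ -0.000554;  D = -0.000291+0.000471i
Y_4^{m'}(θ=2.1447,φ=5.8017) and Σ D·Y over m':
  (+0.3229-0.5154i)·(-0.0765+0.2064i)  (-0.1883-0.1178i)·(-0.0507-0.3993i)  (+0.3022-0.4841i)·(+0.1433+0.2059i)  (+0.3781+0.2356i)·(+0.1791+0.0936i)  (-0.1176+0.1891i)·(-0.2964+0.0000i)  (-0.0687-0.0426i)·(-0.1791+0.0936i)  (+0.0116-0.0186i)·(+0.1433-0.2059i)  (+0.0037+0.0023i)·(+0.0507-0.3993i)  (-0.0003+0.0005i)·(-0.0765-0.2064i)
Y_4^-3(R⁻¹ n̂) = +0.282981+0.196501i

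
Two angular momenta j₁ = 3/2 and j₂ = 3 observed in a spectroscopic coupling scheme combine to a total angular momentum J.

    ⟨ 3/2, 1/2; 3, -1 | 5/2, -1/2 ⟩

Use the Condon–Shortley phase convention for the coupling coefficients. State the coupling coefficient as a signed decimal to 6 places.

triangle: 2!*1!*4!/8! = 48/40320
(j±m)!: 2!*1!*2!*4!*2!*3! = 1152
prefactor² = (2J+1)*Δ*N² = 288/35
  k=0: +1/(0!*2!*1!*2!*0!*2!) = 1/8
  k=1: −1/(1!*1!*0!*1!*1!*3!) = -1/6
Σ = -1/24  ⇒  CG² = 288/35*(-1/24)² = 1/70
CG = −√(1/70) = -0.119523

-0.119523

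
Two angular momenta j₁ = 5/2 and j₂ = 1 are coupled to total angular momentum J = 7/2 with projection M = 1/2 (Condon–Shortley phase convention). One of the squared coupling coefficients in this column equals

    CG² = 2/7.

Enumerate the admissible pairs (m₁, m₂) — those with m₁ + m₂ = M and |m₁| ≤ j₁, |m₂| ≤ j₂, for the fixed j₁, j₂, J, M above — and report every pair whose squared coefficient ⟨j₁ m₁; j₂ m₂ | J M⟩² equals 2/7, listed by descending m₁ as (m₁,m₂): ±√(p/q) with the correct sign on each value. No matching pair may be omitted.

Admissible pairs with m₁+m₂ = M = 1/2: (-1/2,1), (1/2,0), (3/2,-1)
  (m₁,m₂)=(3/2,-1): CG² = 1/7, CG = +√(1/7)
  (m₁,m₂)=(1/2,0): CG² = 4/7, CG = +√(4/7)
  (m₁,m₂)=(-1/2,1): CG² = 2/7, CG = +√(2/7)   ← matches the target
Pairs with CG² = 2/7: (-1/2,1): +√(2/7)

(-1/2,1): +√(2/7)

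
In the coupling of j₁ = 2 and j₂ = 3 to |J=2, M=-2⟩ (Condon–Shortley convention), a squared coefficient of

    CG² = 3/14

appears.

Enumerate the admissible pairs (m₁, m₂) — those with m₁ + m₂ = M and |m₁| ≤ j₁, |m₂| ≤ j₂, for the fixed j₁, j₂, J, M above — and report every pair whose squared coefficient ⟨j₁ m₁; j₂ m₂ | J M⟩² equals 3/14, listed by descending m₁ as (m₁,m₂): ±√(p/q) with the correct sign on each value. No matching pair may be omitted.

(-1,-1): +√(3/14)

Admissible pairs with m₁+m₂ = M = -2: (-2,0), (-1,-1), (0,-2), (1,-3)
  (m₁,m₂)=(1,-3): CG² = 5/14, CG = +√(5/14)
  (m₁,m₂)=(0,-2): CG² = 5/14, CG = −√(5/14)
  (m₁,m₂)=(-1,-1): CG² = 3/14, CG = +√(3/14)   ← matches the target
  (m₁,m₂)=(-2,0): CG² = 1/14, CG = −√(1/14)
Pairs with CG² = 3/14: (-1,-1): +√(3/14)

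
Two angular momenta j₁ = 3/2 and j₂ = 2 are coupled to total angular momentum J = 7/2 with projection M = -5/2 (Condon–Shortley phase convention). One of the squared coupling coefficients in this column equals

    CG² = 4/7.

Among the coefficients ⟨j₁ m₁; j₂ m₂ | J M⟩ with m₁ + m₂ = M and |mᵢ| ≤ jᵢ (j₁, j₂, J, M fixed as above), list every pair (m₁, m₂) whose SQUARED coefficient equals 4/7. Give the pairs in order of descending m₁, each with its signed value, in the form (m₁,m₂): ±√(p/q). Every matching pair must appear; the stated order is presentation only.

(-3/2,-1): +√(4/7)

Admissible pairs with m₁+m₂ = M = -5/2: (-3/2,-1), (-1/2,-2)
  (m₁,m₂)=(-1/2,-2): CG² = 3/7, CG = +√(3/7)
  (m₁,m₂)=(-3/2,-1): CG² = 4/7, CG = +√(4/7)   ← matches the target
Pairs with CG² = 4/7: (-3/2,-1): +√(4/7)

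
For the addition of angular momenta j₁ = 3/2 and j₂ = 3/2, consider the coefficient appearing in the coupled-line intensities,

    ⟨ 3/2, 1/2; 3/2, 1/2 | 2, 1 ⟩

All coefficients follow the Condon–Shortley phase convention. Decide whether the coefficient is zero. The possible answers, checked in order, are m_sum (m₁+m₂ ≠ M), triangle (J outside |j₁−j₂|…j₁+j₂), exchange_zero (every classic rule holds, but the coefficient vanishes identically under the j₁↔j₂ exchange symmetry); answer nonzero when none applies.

m-sum: m₁+m₂ = 1/2+1/2 = 1, M = 1  ✓
triangle: |j₁−j₂| = 0 ≤ J = 2 ≤ j₁+j₂ = 3  ✓
exchange: j₁=j₂ and m₁=m₂, and (−1)^(j₁+j₂−J) = (−1)^1 = −1 forces ⟨j₁m₁;j₂m₂|JM⟩ = −⟨j₂m₂;j₁m₁|JM⟩ = −⟨j₁m₁;j₂m₂|JM⟩ ⇒ the coefficient vanishes identically
Racah sum check: Σ_k collapses to 0 ⇒ CG = 0

exchange_zero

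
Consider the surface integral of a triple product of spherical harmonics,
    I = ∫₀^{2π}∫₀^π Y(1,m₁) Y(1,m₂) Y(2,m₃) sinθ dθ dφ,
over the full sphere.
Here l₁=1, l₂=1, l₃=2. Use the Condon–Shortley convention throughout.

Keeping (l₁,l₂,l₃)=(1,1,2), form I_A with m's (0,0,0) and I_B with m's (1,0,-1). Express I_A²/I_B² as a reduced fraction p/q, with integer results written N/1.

l's match ⇒ only the (l;m) 3-j factors differ between A and B.
A: triangle coeff Δ(1,1,2) = 1/30; Σ_t [0,0]: t=0:+1/1 = 1/1; (3j)²=2/15 [(1 1 2; 0 0 0)], sign=+1
B: triangle coeff Δ(1,1,2) = 1/30; Σ_t [0,0]: t=0:+1/2 = 1/2; (3j)²=1/10 [(1 1 2; 1 0 -1)], sign=-1
I_A²/I_B² = (2/15)/(1/10) = 4/3

4/3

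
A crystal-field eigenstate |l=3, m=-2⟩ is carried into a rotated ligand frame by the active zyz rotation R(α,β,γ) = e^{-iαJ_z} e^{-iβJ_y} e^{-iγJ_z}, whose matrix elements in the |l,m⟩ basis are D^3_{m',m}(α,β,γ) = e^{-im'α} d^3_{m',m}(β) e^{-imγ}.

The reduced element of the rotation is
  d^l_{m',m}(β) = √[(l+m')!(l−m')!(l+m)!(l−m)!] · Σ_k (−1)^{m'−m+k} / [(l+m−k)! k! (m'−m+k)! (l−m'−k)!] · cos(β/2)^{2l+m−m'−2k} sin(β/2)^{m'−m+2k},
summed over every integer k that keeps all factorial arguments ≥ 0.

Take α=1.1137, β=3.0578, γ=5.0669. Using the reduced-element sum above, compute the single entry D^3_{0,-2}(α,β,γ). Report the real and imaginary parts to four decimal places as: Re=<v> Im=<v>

Split into d^3_{0,-2}(β=3.0578) × two z-phases.
c=cos(3.057800/2)=0.041884, s=sin(3.057800/2)=0.999122; N=√[6·6·1·120]=65.726707
Admissible k: 0..1 (factorial args all ≥0)
  k=0: (−1)^2·65.7267/(12)·0.0419^4·0.9991^2 = +0.000017
  k=1: (−1)^3·65.7267/(12)·0.0419^2·0.9991^4 = -0.009575
d^3_{0,-2}(3.0578) = +0.000017 -0.009575 = -0.009558
Phases: e^{-i·(0)·1.1137}=+1.000000+0.000000i, e^{-i·(-2)·5.0669}=-0.758999-0.651092i ⇒ D=+0.007255+0.006223i

Re=0.0073 Im=0.0062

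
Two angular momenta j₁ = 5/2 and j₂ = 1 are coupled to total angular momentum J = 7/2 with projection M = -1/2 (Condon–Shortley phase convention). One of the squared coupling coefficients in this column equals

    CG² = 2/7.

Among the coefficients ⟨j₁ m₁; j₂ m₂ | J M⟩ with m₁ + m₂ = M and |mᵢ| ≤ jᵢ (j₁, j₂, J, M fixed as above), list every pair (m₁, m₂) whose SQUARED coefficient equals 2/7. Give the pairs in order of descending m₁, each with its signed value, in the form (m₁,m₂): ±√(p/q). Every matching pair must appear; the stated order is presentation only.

(1/2,-1): +√(2/7)

Admissible pairs with m₁+m₂ = M = -1/2: (-3/2,1), (-1/2,0), (1/2,-1)
  (m₁,m₂)=(1/2,-1): CG² = 2/7, CG = +√(2/7)   ← matches the target
  (m₁,m₂)=(-1/2,0): CG² = 4/7, CG = +√(4/7)
  (m₁,m₂)=(-3/2,1): CG² = 1/7, CG = +√(1/7)
Pairs with CG² = 2/7: (1/2,-1): +√(2/7)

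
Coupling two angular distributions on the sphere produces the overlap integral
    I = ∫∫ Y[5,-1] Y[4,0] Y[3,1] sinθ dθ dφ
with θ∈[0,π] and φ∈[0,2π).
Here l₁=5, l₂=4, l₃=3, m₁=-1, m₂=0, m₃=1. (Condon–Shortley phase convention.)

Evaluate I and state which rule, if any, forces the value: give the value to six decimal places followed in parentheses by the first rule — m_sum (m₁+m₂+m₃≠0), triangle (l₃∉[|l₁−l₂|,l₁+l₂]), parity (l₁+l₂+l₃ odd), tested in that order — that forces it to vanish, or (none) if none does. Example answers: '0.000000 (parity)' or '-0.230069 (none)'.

-0.086020 (none)

Rules hold: Σm=0, L=12 even, 1≤3≤9.
N = 11·9·7 = 693
Δ = 6!·4!·2!/13! = 1/180180
Racah Σ t=2..4: t=2:+1/576 t=3:−1/144 t=4:+1/576 = -1/288
⇒ 3j(5 4 3; 0 0 0)² = 20/1001, sgn +1
Racah Σ t=2..4: t=2:+1/2304 t=3:−1/216 t=4:+1/384 = -11/6912
⇒ 3j(5 4 3; -1 0 1)² = 11/1638, sgn -1
4πI² = N·(3j₀)²·(3jₘ)² = 110/1183
I = -1·√(0.0929839/4π) = -0.08601992
No selection rule forces the value: the integral is nonzero (none).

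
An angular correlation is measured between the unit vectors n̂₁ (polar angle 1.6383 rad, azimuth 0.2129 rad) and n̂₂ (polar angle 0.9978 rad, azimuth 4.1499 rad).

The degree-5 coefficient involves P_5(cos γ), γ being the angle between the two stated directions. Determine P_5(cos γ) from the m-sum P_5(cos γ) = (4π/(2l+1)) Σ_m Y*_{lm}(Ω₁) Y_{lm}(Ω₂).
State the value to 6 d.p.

Summing Y*_{l m}(θ₁,φ₁)·Y_{l m}(θ₂,φ₂) over m ∈ [−5, 5]; prefactor 4π/(2·5+1) = 1.142397:
  [-5]  conj(Y_{5,-5})(Ω₁) = +0.222526+0.401304i ; Y_{5,-5}(Ω₂) = -0.062847-0.183992i ; Δ = +0.059852-0.066164i
  [-4]  conj(Y_{5,-4})(Ω₁) = -0.064628-0.073806i ; Y_{5,-4}(Ω₂) = -0.249181+0.308671i ; Δ = +0.038886-0.001558i
  [-3]  conj(Y_{5,-3})(Ω₁) = -0.264559-0.196442i ; Y_{5,-3}(Ω₂) = +0.335411+0.039311i ; Δ = -0.081014-0.076289i
  [-2]  conj(Y_{5,-2})(Ω₁) = +0.102221+0.046362i ; Y_{5,-2}(Ω₂) = +0.033069+0.069195i ; Δ = +0.000172+0.008606i
  [-1]  conj(Y_{5,-1})(Ω₁) = +0.292578+0.063248i ; Y_{5,-1}(Ω₂) = +0.186685-0.296126i ; Δ = +0.073349-0.074833i
  [+0]  conj(Y_{5,0})(Ω₁) = -0.115827-0.000000i ; Y_{5,0}(Ω₂) = -0.008382+0.000000i ; Δ = +0.000971+0.000000i
  [+1]  conj(Y_{5,1})(Ω₁) = -0.292578+0.063248i ; Y_{5,1}(Ω₂) = -0.186685-0.296126i ; Δ = +0.073349+0.074833i
  [+2]  conj(Y_{5,2})(Ω₁) = +0.102221-0.046362i ; Y_{5,2}(Ω₂) = +0.033069-0.069195i ; Δ = +0.000172-0.008606i
  [+3]  conj(Y_{5,3})(Ω₁) = +0.264559-0.196442i ; Y_{5,3}(Ω₂) = -0.335411+0.039311i ; Δ = -0.081014+0.076289i
  [+4]  conj(Y_{5,4})(Ω₁) = -0.064628+0.073806i ; Y_{5,4}(Ω₂) = -0.249181-0.308671i ; Δ = +0.038886+0.001558i
  [+5]  conj(Y_{5,5})(Ω₁) = -0.222526+0.401304i ; Y_{5,5}(Ω₂) = +0.062847-0.183992i ; Δ = +0.059852+0.066164i
Total Σ_m = +0.183462-0.000000i. Multiply by 1.142397: +0.209586-0.000000i. P_5(cos γ) = 0.209586

0.209586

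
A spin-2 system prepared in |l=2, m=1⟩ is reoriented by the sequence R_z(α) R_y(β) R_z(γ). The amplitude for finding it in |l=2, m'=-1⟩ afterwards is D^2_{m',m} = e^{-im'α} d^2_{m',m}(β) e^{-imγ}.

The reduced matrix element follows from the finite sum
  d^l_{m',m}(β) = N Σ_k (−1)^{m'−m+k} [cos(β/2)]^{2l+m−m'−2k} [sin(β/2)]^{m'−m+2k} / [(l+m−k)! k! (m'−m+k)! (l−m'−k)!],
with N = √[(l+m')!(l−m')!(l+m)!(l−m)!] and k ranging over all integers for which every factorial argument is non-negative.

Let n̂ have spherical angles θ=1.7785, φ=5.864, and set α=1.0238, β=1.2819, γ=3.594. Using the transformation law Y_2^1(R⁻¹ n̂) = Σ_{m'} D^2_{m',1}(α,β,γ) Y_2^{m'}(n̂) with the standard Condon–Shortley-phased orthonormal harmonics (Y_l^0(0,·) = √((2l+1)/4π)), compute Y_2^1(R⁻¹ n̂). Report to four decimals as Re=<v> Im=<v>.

Re=-0.0101 Im=-0.0458

Need the full column D^2_{m',1} for m'=−2..2 at α=1.0238, β=1.2819, γ=3.5940.
cos(β/2)=0.801528, sin(β/2)=0.597957
d^2_{-2,1}: single k=3 term ⇒ +0.342735;  D = +0.008361-0.342633i
d^2_{-1,1}: k∈[2..3] ⇒ +0.689126 -0.127844 = +0.561282;  D = -0.472122-0.303544i
d^2_{0,1}: k∈[1..2] ⇒ +0.754227 -0.419763 = +0.334463;  D = -0.300815+0.146205i
d^2_{1,1}: k∈[0..1] ⇒ +0.412738 -0.689126 = -0.276388;  D = +0.026104-0.275152i
d^2_{2,1}: single k=0 term ⇒ -0.615824;  D = -0.493366-0.368550i
Y_2^{m'}(θ=1.7785,φ=5.864) and Σ D·Y over m':
  (+0.0084-0.3426i)·(+0.2473+0.2750i)  (-0.4721-0.3035i)·(-0.1424-0.0634i)  (-0.3008+0.1462i)·(-0.2752+0.0000i)  (+0.0261-0.2752i)·(+0.1424-0.0634i)  (-0.4934-0.3685i)·(+0.2473-0.2750i)
Y_2^1(R⁻¹ n̂) = -0.010077-0.045793i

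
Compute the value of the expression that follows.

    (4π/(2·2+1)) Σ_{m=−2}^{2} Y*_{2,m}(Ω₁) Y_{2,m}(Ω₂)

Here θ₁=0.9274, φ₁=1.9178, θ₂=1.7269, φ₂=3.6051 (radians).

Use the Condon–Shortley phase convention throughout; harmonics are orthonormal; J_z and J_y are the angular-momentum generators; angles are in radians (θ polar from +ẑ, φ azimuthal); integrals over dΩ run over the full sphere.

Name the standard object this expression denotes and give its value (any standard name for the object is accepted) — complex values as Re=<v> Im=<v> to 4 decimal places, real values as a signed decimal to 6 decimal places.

Legendre polynomial (addition theorem), -0.448586

This sum is the spherical-harmonic addition theorem: it equals the Legendre polynomial P_l(cos γ) of the angle γ between the two directions.
Summing Y*_{l m}(θ₁,φ₁)·Y_{l m}(θ₂,φ₂) over m ∈ [−2, 2]; prefactor 4π/(2·2+1) = 2.513274:
  m=-2: (-0.190062, -0.158149) × (0.226247, -0.301487) = (-0.090681, 0.021520)  (running Σ = (-0.090681, 0.021520))
  m=-1: (-0.126102, 0.348699) × (0.106129, -0.053046) = (0.005114, 0.043697)  (running Σ = (-0.085567, 0.065217))
  m=0: (0.025136, -0.000000) × (-0.292522, 0.000000) = (-0.007353, 0.000000)  (running Σ = (-0.092920, 0.065217))
  m=1: (0.126102, 0.348699) × (-0.106129, -0.053046) = (0.005114, -0.043697)  (running Σ = (-0.087806, 0.021520))
  m=2: (-0.190062, 0.158149) × (0.226247, 0.301487) = (-0.090681, -0.021520)  (running Σ = (-0.178487, 0.000000))
Σ over m = (-0.178487, 0.000000); ×(4π/5) → (-0.448586, 0.000000). Real part: -0.448586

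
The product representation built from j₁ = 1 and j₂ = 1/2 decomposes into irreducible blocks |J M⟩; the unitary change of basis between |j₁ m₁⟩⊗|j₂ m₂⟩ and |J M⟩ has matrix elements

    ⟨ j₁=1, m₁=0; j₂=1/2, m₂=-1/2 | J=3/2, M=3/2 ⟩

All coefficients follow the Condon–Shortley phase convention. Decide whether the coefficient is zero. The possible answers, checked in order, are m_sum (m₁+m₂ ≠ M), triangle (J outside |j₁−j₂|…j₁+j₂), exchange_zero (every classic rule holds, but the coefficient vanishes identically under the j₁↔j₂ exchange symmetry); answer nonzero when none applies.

m-sum: m₁+m₂ = 0+(-1/2) = -1/2, M = 3/2  ✗ ⇒ coefficient is 0

m_sum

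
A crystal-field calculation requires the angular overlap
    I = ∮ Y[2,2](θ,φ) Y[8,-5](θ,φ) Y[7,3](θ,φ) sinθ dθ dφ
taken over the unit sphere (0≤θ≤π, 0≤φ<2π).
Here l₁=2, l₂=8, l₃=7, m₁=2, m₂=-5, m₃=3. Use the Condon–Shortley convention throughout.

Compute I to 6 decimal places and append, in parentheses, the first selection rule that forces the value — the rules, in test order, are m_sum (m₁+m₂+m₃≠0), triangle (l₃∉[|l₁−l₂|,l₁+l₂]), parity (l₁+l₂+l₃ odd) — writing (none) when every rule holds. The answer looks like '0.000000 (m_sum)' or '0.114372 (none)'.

0.000000 (parity)

l₁+l₂+l₃=17 is odd: 3j(l;000)=0 ⇒ I=0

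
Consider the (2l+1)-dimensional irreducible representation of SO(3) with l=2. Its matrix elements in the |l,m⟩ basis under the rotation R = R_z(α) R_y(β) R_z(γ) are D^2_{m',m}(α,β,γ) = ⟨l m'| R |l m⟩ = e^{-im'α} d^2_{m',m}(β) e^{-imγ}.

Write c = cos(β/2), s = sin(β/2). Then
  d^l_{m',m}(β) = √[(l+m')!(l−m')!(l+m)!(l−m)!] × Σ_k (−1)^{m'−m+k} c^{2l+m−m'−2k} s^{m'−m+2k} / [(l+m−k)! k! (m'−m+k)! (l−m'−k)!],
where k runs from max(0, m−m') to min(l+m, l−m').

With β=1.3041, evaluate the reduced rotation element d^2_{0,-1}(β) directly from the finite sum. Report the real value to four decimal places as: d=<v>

d^2_{0,-1}(β=1.3041) via the finite sum:
Half-angle: c=0.794841, s=0.606817. N=√(2·2·1·6)=4.898979
The bounds max(0,m−m')=0 and min(l+m,l−m')=1 give 2 terms
  k=0: (−1)^1·4.8990/(2)·0.7948^3·0.6068^1 = -0.746406
  k=1: (−1)^2·4.8990/(2)·0.7948^1·0.6068^3 = +0.435040
d^2_{0,-1}(1.3041) = -0.746406 +0.435040 = -0.311365

d=-0.3114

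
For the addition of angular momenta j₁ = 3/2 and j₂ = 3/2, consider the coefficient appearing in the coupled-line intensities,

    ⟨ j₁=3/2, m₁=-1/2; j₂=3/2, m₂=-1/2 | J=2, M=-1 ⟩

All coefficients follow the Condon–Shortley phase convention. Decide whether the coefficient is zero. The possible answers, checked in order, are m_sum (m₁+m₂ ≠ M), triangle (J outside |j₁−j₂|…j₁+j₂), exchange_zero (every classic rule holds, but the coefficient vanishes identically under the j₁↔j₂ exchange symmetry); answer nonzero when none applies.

exchange_zero

m-sum: m₁+m₂ = -1/2+(-1/2) = -1, M = -1  ✓
triangle: |j₁−j₂| = 0 ≤ J = 2 ≤ j₁+j₂ = 3  ✓
exchange: j₁=j₂ and m₁=m₂, and (−1)^(j₁+j₂−J) = (−1)^1 = −1 forces ⟨j₁m₁;j₂m₂|JM⟩ = −⟨j₂m₂;j₁m₁|JM⟩ = −⟨j₁m₁;j₂m₂|JM⟩ ⇒ the coefficient vanishes identically
Racah sum check: Σ_k collapses to 0 ⇒ CG = 0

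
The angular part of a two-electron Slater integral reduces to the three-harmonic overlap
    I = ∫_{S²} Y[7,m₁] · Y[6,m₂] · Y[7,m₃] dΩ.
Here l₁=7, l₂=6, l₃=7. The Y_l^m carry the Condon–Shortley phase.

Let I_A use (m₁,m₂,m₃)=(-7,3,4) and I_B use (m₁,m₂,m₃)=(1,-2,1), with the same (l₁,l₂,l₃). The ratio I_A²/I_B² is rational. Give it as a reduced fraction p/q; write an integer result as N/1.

Same 7,6,7: normalisation and zero-m 3j drop out of the ratio.
A: Δ: 6! 8! 6! / 21! → 1/2444321880; sum: t=6:+1/1045094400 = 1/1045094400; 3j²(7 6 7; -7 3 4) = Δ·Π!·Σ² = 11/646  (sign -1)
B: Δ: 6! 8! 6! / 21! → 1/2444321880; sum: t=0:+1/49766400 t=1:−1/3110400 t=2:+1/1327104 t=3:−1/3110400 t=4:+1/49766400 = 1/6635520; 3j²(7 6 7; 1 -2 1) = Δ·Π!·Σ² = 350/46189  (sign +1)
I_A²/I_B² = (11/646)/(350/46189) = 1573/700

1573/700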